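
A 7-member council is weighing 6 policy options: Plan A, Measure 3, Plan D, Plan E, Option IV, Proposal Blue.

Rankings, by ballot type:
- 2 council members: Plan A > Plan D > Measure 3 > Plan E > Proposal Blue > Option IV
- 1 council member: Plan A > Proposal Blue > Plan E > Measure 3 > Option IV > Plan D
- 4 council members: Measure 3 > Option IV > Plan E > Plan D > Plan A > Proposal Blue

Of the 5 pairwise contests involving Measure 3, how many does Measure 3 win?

5

Measure 3 against each rival (7 council members):
Measure 3 vs Plan A: Measure 3, 4–3.
Measure 3 vs Plan D: Measure 3 preferred on 1+4 = 5 ballots; Measure 3 wins 5–2.
Measure 3 vs Plan E: Measure 3 wins 6–1.
Measure 3 vs Option IV: Measure 3 preferred on 2+1+4 = 7 ballots; Measure 3 wins 7–0.
Measure 3–Proposal Blue: Measure 3 6–1.
Measure 3 beats Plan A, Plan D, Plan E, Option IV, Proposal Blue — 5 pairwise wins.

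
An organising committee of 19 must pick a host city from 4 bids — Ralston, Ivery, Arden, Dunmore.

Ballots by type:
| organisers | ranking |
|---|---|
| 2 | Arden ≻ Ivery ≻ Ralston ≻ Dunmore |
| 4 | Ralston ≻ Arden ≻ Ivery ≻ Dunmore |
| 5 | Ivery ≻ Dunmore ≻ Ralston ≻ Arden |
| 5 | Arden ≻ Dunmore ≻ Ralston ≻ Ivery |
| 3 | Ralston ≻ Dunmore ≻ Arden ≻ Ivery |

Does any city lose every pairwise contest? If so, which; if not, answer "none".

none

Head-to-head results (19 organisers):
Ralston vs Ivery: Ralston is ranked higher on 4+5+3 = 12 ballots, Ivery on 7. Ralston wins 12–7.
Ralston vs Arden: Ralston is ranked higher on 4+5+3 = 12 ballots, Arden on 7. Ralston wins 12–7.
Ralston vs Dunmore: Dunmore, 10–9.
Ivery vs Arden: Ivery is ranked higher on 5 ballots, Arden on 14. Arden wins 14–5.
Ivery vs Dunmore: 2+4+5 = 11 for Ivery, 8 for Dunmore — Ivery by 11–8.
Arden vs Dunmore: Arden wins 11–8.
Each city has at least one pairwise win (Ralston beats Ivery; Ivery beats Dunmore; Arden beats Ivery; Dunmore beats Ralston) — no Condorcet loser.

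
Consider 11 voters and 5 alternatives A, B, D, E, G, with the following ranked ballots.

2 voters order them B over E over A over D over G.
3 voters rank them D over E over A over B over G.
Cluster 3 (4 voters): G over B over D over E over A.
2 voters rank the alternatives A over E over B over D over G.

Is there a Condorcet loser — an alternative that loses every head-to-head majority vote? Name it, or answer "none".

Head-to-head results (11 voters):
A vs B: B wins 6–5.
A vs D: D, 7–4.
A–E: E 9–2.
A vs G: A preferred on 2+3+2 = 7 ballots; A wins 7–4.
B–D: B 8–3.
B vs E: B, 6–5.
B vs G: B is ranked higher on 2+3+2 = 7 ballots, G on 4. B wins 7–4.
D vs E: D, 7–4.
D–G: D 7–4.
E vs G: 2+3+2 = 7 for E, 4 for G — E by 7–4.
Only G has no wins; G is the Condorcet loser.

G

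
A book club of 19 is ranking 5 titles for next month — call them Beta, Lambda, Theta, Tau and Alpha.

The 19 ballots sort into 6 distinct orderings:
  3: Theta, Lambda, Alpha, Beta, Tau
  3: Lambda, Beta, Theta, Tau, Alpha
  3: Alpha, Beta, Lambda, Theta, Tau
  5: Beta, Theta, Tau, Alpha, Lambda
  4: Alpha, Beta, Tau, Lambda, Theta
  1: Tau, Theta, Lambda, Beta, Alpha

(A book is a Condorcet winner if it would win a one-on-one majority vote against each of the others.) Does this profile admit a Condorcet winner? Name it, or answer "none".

Pairwise majorities:
Beta vs Lambda: Beta preferred on 3+5+4 = 12 ballots; Beta wins 12–7.
Beta vs Theta: 15 to 4, Beta.
Beta vs Tau: Beta, 18–1.
Beta vs Alpha: 9 to 10, Alpha.
Lambda vs Theta: 10 to 9, Lambda.
Lambda vs Tau: 3+3+3 = 9 for Lambda, 10 for Tau — Tau by 10–9.
Lambda vs Alpha: Lambda preferred on 3+3+1 = 7 ballots; Alpha wins 12–7.
Theta–Tau: Theta 14–5.
Theta vs Alpha: Theta wins 12–7.
Tau vs Alpha: Alpha wins 10–9.
Every book loses at least once (Beta loses to Alpha; Lambda loses to Beta; Theta loses to Beta; Tau loses to Beta; Alpha loses to Theta). The majority relation contains the cycle Beta beats Theta beats Alpha beats Beta, so there is no Condorcet winner.

none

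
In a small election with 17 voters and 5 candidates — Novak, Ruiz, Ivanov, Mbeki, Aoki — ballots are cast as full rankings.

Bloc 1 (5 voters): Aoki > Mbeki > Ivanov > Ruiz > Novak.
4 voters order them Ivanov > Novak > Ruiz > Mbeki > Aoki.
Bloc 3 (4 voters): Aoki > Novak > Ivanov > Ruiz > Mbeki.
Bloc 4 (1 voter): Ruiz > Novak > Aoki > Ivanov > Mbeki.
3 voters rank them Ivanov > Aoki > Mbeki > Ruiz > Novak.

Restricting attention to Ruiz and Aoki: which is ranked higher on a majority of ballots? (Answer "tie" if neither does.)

Ballots ranking Ruiz above Aoki: 4 + 1 = 5.
Ballots ranking Aoki above Ruiz: 17 − 5 = 12.
Aoki wins the head-to-head 12–5.

Aoki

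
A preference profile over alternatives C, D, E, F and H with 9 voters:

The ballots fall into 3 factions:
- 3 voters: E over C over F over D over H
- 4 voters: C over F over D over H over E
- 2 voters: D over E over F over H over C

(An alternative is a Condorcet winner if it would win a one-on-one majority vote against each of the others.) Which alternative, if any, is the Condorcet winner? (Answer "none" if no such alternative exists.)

Pairwise majorities:
C–D: C 7–2.
C vs E: E wins 5–4.
C vs F: C wins 7–2.
C vs H: C wins 7–2.
D vs E: D wins 6–3.
D vs F: F wins 7–2.
D vs H: D wins 9–0.
E vs F: E, 5–4.
E–H: E 5–4.
F–H: F 9–0.
No alternative is unbeaten: C loses to E; D loses to C; E loses to D; F loses to C; H loses to C. In particular C → D → E → C is a majority cycle — no Condorcet winner exists.

none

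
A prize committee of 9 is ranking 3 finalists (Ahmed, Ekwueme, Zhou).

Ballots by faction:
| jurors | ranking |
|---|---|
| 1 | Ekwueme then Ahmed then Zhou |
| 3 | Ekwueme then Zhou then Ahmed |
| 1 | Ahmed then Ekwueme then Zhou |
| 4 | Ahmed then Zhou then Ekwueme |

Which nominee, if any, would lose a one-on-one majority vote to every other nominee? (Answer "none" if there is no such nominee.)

Zhou

Head-to-head results (9 jurors):
Ahmed vs Ekwueme: Ahmed is ranked higher on 1+4 = 5 ballots, Ekwueme on 4. Ahmed wins 5–4.
Ahmed vs Zhou: 6 to 3, Ahmed.
Ekwueme vs Zhou: Ekwueme preferred on 1+3+1 = 5 ballots; Ekwueme wins 5–4.
Zhou loses to every other nominee — it is the Condorcet loser.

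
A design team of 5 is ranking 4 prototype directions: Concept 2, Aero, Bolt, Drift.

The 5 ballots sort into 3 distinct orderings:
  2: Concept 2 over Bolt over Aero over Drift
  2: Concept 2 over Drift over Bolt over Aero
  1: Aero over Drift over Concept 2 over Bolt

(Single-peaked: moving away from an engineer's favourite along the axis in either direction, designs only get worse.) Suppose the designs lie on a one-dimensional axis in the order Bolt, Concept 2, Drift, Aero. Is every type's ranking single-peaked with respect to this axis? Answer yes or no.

Axis positions: Bolt=1, Concept 2=2, Drift=3, Aero=4.
Type 1: ranking walks positions 2-1-4-3; Aero is ranked above Drift even though Drift lies between Aero and the peak Concept 2 on the axis — preferences dip and rise again. Not single-peaked.
Type 2 (peak Concept 2 at position 2): ranking walks positions 2-3-1-4, expanding outward from the peak — single-peaked.
Type 3 (peak Aero at position 4): ranking walks positions 4-3-2-1, expanding outward from the peak — single-peaked.
Type 1 violates single-peakedness, so the profile is not single-peaked on this axis.

no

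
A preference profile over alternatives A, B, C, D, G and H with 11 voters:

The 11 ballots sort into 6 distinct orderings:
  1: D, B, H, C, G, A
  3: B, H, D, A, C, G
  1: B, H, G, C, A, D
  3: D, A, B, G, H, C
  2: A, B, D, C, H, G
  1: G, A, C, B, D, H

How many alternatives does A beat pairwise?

4

A against each rival (11 voters):
A vs B: A preferred on 3+2+1 = 6 ballots; A wins 6–5.
A vs C: A preferred on 3+3+2+1 = 9 ballots; A wins 9–2.
A vs D: A is ranked higher on 1+2+1 = 4 ballots, D on 7. D wins 7–4.
A vs G: A is ranked higher on 3+3+2 = 8 ballots, G on 3. A wins 8–3.
A–H: A 6–5.
A beats B, C, G, H; loses to D — 4 pairwise wins.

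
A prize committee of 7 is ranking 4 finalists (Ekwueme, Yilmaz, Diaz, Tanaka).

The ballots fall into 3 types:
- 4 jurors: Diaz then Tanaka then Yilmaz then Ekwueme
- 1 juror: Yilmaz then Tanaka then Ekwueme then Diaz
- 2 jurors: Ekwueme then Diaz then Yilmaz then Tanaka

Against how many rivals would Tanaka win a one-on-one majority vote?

Tanaka against each rival (7 jurors):
Tanaka vs Ekwueme: Tanaka, 5–2.
Tanaka vs Yilmaz: Tanaka, 4–3.
Tanaka vs Diaz: Diaz wins 6–1.
Tanaka beats Ekwueme, Yilmaz; loses to Diaz — 2 pairwise wins.

2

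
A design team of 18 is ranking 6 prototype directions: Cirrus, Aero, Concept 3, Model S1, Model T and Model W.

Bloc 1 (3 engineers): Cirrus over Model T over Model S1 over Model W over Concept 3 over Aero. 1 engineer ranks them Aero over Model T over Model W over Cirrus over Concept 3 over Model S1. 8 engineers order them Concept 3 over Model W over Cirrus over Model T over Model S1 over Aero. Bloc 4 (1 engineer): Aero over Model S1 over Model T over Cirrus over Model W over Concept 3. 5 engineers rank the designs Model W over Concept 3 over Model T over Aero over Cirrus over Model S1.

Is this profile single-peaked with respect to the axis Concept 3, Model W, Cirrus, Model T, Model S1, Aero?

Axis positions: Concept 3=1, Model W=2, Cirrus=3, Model T=4, Model S1=5, Aero=6.
Bloc 1 (peak Cirrus at position 3): ranking walks positions 3-4-5-2-1-6, expanding outward from the peak — single-peaked.
Bloc 2: ranking walks positions 6-4-2-3-1-5; Model T is ranked above Model S1 even though Model S1 lies between Model T and the peak Aero on the axis — preferences dip and rise again. Not single-peaked.
Bloc 3 (peak Concept 3 at position 1): ranking walks positions 1-2-3-4-5-6, expanding outward from the peak — single-peaked.
Bloc 4 (peak Aero at position 6): ranking walks positions 6-5-4-3-2-1, expanding outward from the peak — single-peaked.
Bloc 5: ranking walks positions 2-1-4-6-3-5; Model T is ranked above Cirrus even though Cirrus lies between Model T and the peak Model W on the axis — preferences dip and rise again. Not single-peaked.
Bloc 2 violates single-peakedness, so the profile is not single-peaked on this axis.

no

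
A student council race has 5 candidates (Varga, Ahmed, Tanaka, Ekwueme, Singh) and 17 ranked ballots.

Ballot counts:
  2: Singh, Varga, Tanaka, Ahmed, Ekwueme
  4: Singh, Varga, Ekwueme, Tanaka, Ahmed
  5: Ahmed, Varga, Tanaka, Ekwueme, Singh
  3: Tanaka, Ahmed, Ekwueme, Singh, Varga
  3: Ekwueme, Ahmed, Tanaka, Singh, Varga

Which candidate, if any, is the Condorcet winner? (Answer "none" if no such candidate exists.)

Head-to-head results (17 voters):
Varga vs Ahmed: Varga preferred on 2+4 = 6 ballots; Ahmed wins 11–6.
Varga vs Tanaka: Varga preferred on 2+4+5 = 11 ballots; Varga wins 11–6.
Varga–Ekwueme: Varga 11–6.
Varga–Singh: Singh 12–5.
Ahmed vs Tanaka: Tanaka wins 9–8.
Ahmed vs Ekwueme: 2+5+3 = 10 for Ahmed, 7 for Ekwueme — Ahmed by 10–7.
Ahmed vs Singh: Ahmed is ranked higher on 5+3+3 = 11 ballots, Singh on 6. Ahmed wins 11–6.
Tanaka vs Ekwueme: Tanaka is ranked higher on 2+5+3 = 10 ballots, Ekwueme on 7. Tanaka wins 10–7.
Tanaka vs Singh: Tanaka, 11–6.
Ekwueme vs Singh: Ekwueme, 11–6.
Every candidate loses at least once (Varga loses to Ahmed; Ahmed loses to Tanaka; Tanaka loses to Varga; Ekwueme loses to Varga; Singh loses to Ahmed). The majority relation contains the cycle Varga > Tanaka > Ahmed > Varga, so there is no Condorcet winner.

none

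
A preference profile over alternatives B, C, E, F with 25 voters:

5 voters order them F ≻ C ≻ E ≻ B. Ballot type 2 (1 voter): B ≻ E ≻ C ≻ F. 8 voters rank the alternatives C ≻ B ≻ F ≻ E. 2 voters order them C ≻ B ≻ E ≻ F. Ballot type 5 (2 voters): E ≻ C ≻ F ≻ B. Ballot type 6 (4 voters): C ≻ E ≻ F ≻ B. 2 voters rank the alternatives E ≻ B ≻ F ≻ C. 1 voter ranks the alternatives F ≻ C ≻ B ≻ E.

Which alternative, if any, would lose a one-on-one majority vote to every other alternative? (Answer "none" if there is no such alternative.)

Pairwise majorities:
B vs C: 1+2 = 3 for B, 22 for C — C by 22–3.
B–E: E 13–12.
B vs F: 1+8+2+2 = 13 for B, 12 for F — B by 13–12.
C–E: C 20–5.
C vs F: C is ranked higher on 1+8+2+2+4 = 17 ballots, F on 8. C wins 17–8.
E–F: F 14–11.
Every alternative wins at least one matchup (B beats F; C beats B; E beats B; F beats E), so there is no Condorcet loser.

none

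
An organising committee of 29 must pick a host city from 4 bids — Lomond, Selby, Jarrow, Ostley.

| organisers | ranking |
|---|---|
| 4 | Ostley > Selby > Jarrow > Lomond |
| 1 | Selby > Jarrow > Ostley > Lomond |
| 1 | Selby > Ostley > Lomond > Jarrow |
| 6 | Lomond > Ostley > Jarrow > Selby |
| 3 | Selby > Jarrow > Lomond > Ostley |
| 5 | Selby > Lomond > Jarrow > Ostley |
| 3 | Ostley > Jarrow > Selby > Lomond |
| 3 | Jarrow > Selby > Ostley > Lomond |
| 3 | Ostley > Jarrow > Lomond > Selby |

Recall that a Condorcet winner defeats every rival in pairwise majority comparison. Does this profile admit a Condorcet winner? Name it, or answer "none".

Check each pair by majority over 29 ballots:
Lomond–Selby: Selby 20–9.
Lomond vs Jarrow: Jarrow, 17–12.
Lomond–Ostley: Ostley 15–14.
Selby–Jarrow: Jarrow 15–14.
Selby vs Ostley: Ostley, 16–13.
Jarrow–Ostley: Ostley 17–12.
Ostley wins every pairwise contest, so Ostley is the Condorcet winner.

Ostley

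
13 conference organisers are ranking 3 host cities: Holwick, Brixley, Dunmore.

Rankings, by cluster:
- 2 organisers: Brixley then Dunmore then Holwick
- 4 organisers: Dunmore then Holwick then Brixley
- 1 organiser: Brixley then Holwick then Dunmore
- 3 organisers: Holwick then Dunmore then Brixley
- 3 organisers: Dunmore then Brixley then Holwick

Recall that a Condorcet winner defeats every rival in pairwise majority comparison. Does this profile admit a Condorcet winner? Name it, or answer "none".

Pairwise majorities:
Holwick vs Brixley: 7 to 6, Holwick.
Holwick vs Dunmore: Holwick is ranked higher on 1+3 = 4 ballots, Dunmore on 9. Dunmore wins 9–4.
Brixley vs Dunmore: 2+1 = 3 for Brixley, 10 for Dunmore — Dunmore by 10–3.
Dunmore defeats every rival head-to-head and is the Condorcet winner.

Dunmore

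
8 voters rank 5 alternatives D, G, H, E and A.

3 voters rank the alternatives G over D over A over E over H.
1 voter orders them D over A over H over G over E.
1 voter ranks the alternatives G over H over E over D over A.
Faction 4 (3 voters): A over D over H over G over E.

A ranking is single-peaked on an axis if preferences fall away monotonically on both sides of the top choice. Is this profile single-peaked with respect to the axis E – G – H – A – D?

Axis positions: E=1, G=2, H=3, A=4, D=5.
Faction 1: ranking walks positions 2-5-4-1-3; D is ranked above H even though H lies between D and the peak G on the axis — preferences dip and rise again. Not single-peaked.
Faction 2 (peak D at position 5): ranking walks positions 5-4-3-2-1, expanding outward from the peak — single-peaked.
Faction 3: ranking walks positions 2-3-1-5-4; D is ranked above A even though A lies between D and the peak G on the axis — preferences dip and rise again. Not single-peaked.
Faction 4 (peak A at position 4): ranking walks positions 4-5-3-2-1, expanding outward from the peak — single-peaked.
Faction 1 violates single-peakedness, so the profile is not single-peaked on this axis.

no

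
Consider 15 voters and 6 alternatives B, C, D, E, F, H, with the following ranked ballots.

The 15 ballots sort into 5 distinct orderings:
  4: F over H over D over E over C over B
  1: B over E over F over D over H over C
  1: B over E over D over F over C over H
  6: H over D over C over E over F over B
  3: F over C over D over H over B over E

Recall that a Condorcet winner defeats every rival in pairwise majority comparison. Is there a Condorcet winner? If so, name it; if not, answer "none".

none

Head-to-head results (15 voters):
B vs C: B preferred on 1+1 = 2 ballots; C wins 13–2.
B vs D: 2 to 13, D.
B–E: E 10–5.
B vs F: F wins 13–2.
B–H: H 13–2.
C vs D: C is ranked higher on 3 ballots, D on 12. D wins 12–3.
C vs E: C, 9–6.
C vs F: F wins 9–6.
C vs H: H, 11–4.
D vs E: D wins 13–2.
D vs F: D preferred on 1+6 = 7 ballots; F wins 8–7.
D vs H: 5 to 10, H.
E–F: E 8–7.
E vs H: E is ranked higher on 1+1 = 2 ballots, H on 13. H wins 13–2.
F–H: F 9–6.
Every alternative loses at least once (B loses to C; C loses to D; D loses to F; E loses to C; F loses to E; H loses to F). The majority relation contains the cycle C beats E beats F beats C, so there is no Condorcet winner.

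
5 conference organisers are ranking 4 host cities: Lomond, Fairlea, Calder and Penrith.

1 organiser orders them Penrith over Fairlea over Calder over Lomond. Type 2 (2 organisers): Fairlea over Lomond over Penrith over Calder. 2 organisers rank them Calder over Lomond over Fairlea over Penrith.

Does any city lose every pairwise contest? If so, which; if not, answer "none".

none

Head-to-head results (5 organisers):
Lomond vs Fairlea: Lomond preferred on 2 ballots; Fairlea wins 3–2.
Lomond vs Calder: Lomond preferred on 2 ballots; Calder wins 3–2.
Lomond vs Penrith: 2+2 = 4 for Lomond, 1 for Penrith — Lomond by 4–1.
Fairlea vs Calder: 1+2 = 3 for Fairlea, 2 for Calder — Fairlea by 3–2.
Fairlea vs Penrith: Fairlea is ranked higher on 2+2 = 4 ballots, Penrith on 1. Fairlea wins 4–1.
Calder vs Penrith: Calder is ranked higher on 2 ballots, Penrith on 3. Penrith wins 3–2.
No city is winless: Lomond beats Penrith; Fairlea beats Lomond; Calder beats Lomond; Penrith beats Calder. There is no Condorcet loser.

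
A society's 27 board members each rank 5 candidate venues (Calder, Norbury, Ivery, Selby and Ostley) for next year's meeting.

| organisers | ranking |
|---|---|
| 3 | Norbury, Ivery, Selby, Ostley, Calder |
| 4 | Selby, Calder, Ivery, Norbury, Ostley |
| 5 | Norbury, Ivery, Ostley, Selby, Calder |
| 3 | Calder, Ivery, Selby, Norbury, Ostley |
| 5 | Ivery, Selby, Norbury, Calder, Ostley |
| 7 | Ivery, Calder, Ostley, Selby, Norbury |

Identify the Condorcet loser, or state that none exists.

Ostley

Pairwise majorities:
Calder vs Norbury: 4+3+7 = 14 for Calder, 13 for Norbury — Calder by 14–13.
Calder–Ivery: Ivery 20–7.
Calder vs Selby: Selby, 17–10.
Calder vs Ostley: 4+3+5+7 = 19 for Calder, 8 for Ostley — Calder by 19–8.
Norbury–Ivery: Ivery 19–8.
Norbury vs Selby: Selby wins 19–8.
Norbury vs Ostley: 3+4+5+3+5 = 20 for Norbury, 7 for Ostley — Norbury by 20–7.
Ivery–Selby: Ivery 23–4.
Ivery vs Ostley: Ivery preferred on 3+4+5+3+5+7 = 27 ballots; Ivery wins 27–0.
Selby vs Ostley: Selby, 15–12.
Ostley loses to every other city — it is the Condorcet loser.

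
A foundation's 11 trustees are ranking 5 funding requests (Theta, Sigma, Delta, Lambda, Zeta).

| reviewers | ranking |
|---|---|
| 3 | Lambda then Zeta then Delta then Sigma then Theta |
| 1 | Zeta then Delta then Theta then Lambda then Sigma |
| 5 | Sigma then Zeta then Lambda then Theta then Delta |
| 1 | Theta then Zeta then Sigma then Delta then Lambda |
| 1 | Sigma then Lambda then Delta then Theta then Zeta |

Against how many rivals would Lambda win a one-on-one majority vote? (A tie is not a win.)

Lambda against each rival (11 reviewers):
Lambda vs Theta: 3+5+1 = 9 for Lambda, 2 for Theta — Lambda by 9–2.
Lambda vs Sigma: Sigma, 7–4.
Lambda vs Delta: Lambda is ranked higher on 3+5+1 = 9 ballots, Delta on 2. Lambda wins 9–2.
Lambda vs Zeta: Lambda is ranked higher on 3+1 = 4 ballots, Zeta on 7. Zeta wins 7–4.
Lambda beats Theta, Delta; loses to Sigma, Zeta — 2 pairwise wins.

2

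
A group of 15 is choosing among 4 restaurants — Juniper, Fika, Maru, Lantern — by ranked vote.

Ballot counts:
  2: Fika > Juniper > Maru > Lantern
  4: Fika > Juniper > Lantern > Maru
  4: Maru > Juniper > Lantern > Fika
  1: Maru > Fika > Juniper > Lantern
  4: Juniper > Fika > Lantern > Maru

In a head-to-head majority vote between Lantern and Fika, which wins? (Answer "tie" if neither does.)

Ballots ranking Lantern above Fika: 4.
Ballots ranking Fika above Lantern: 15 − 4 = 11.
Fika wins the head-to-head 11–4.

Fika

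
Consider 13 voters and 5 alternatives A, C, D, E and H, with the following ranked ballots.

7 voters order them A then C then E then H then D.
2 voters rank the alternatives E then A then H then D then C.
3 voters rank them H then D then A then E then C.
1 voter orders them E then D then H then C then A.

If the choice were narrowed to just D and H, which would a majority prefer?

Ballots ranking D above H: 1.
Ballots ranking H above D: 13 − 1 = 12.
H wins the head-to-head 12–1.

H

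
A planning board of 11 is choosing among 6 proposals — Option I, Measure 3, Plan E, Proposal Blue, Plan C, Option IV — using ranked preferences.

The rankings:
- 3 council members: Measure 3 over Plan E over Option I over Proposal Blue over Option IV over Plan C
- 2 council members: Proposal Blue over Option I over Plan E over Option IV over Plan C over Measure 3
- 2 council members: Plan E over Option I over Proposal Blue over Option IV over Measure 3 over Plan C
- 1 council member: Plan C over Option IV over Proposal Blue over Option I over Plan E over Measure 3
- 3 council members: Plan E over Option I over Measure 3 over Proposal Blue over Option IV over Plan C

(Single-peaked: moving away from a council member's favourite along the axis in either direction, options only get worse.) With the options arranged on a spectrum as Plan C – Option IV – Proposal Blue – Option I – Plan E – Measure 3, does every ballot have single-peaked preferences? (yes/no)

Axis positions: Plan C=1, Option IV=2, Proposal Blue=3, Option I=4, Plan E=5, Measure 3=6.
Cluster 1 (peak Measure 3 at position 6): ranking walks positions 6-5-4-3-2-1, expanding outward from the peak — single-peaked.
Cluster 2 (peak Proposal Blue at position 3): ranking walks positions 3-4-5-2-1-6, expanding outward from the peak — single-peaked.
Cluster 3 (peak Plan E at position 5): ranking walks positions 5-4-3-2-6-1, expanding outward from the peak — single-peaked.
Cluster 4 (peak Plan C at position 1): ranking walks positions 1-2-3-4-5-6, expanding outward from the peak — single-peaked.
Cluster 5 (peak Plan E at position 5): ranking walks positions 5-4-6-3-2-1, expanding outward from the peak — single-peaked.
Every ranking is single-peaked on this axis.

yes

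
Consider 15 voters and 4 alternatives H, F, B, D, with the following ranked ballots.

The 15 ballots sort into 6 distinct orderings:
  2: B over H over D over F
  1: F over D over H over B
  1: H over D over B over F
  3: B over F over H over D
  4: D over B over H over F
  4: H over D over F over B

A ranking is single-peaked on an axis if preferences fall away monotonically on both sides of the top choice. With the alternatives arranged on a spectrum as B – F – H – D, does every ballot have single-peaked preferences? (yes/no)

no

Axis positions: B=1, F=2, H=3, D=4.
Ballot type 1: ranking walks positions 1-3-4-2; H is ranked above F even though F lies between H and the peak B on the axis — preferences dip and rise again. Not single-peaked.
Ballot type 2: ranking walks positions 2-4-3-1; D is ranked above H even though H lies between D and the peak F on the axis — preferences dip and rise again. Not single-peaked.
Ballot type 3: ranking walks positions 3-4-1-2; B is ranked above F even though F lies between B and the peak H on the axis — preferences dip and rise again. Not single-peaked.
Ballot type 4 (peak B at position 1): ranking walks positions 1-2-3-4, expanding outward from the peak — single-peaked.
Ballot type 5: ranking walks positions 4-1-3-2; B is ranked above H even though H lies between B and the peak D on the axis — preferences dip and rise again. Not single-peaked.
Ballot type 6 (peak H at position 3): ranking walks positions 3-4-2-1, expanding outward from the peak — single-peaked.
Ballot type 1 violates single-peakedness, so the profile is not single-peaked on this axis.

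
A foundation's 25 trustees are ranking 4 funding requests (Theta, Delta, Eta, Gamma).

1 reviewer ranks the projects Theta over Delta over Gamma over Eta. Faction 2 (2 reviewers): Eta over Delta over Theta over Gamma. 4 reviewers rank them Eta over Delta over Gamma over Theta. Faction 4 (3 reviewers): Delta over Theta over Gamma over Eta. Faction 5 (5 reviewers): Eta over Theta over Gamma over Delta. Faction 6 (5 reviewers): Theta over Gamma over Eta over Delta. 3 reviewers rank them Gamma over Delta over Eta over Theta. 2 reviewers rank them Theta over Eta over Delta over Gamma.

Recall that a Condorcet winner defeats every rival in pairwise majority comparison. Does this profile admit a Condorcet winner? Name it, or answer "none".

Head-to-head results (25 reviewers):
Theta vs Delta: 1+5+5+2 = 13 for Theta, 12 for Delta — Theta by 13–12.
Theta vs Eta: Theta preferred on 1+3+5+2 = 11 ballots; Eta wins 14–11.
Theta vs Gamma: 1+2+3+5+5+2 = 18 for Theta, 7 for Gamma — Theta by 18–7.
Delta vs Eta: Delta is ranked higher on 1+3+3 = 7 ballots, Eta on 18. Eta wins 18–7.
Delta vs Gamma: Delta is ranked higher on 1+2+4+3+2 = 12 ballots, Gamma on 13. Gamma wins 13–12.
Eta vs Gamma: Eta preferred on 2+4+5+2 = 13 ballots; Eta wins 13–12.
Eta wins every pairwise contest, so Eta is the Condorcet winner.

Eta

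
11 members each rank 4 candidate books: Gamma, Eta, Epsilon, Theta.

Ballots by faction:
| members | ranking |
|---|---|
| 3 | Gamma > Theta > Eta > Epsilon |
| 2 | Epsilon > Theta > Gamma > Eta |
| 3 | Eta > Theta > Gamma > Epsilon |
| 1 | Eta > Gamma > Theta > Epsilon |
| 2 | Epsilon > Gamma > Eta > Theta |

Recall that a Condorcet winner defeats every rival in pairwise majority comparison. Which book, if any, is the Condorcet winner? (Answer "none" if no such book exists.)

Gamma

Check each pair by majority over 11 ballots:
Gamma vs Eta: Gamma wins 7–4.
Gamma vs Epsilon: Gamma wins 7–4.
Gamma vs Theta: Gamma wins 6–5.
Eta vs Epsilon: Eta wins 7–4.
Eta vs Theta: Eta wins 6–5.
Epsilon–Theta: Theta 7–4.
Gamma defeats every rival head-to-head and is the Condorcet winner.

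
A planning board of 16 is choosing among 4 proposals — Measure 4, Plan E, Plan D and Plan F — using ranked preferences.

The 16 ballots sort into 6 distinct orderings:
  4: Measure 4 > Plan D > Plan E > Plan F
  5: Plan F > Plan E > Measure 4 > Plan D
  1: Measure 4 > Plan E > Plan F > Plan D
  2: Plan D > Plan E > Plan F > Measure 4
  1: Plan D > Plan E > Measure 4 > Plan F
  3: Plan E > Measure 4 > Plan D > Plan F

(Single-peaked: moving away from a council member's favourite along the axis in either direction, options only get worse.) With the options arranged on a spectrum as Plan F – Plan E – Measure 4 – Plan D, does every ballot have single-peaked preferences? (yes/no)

no

Axis positions: Plan F=1, Plan E=2, Measure 4=3, Plan D=4.
Ballot type 1 (peak Measure 4 at position 3): ranking walks positions 3-4-2-1, expanding outward from the peak — single-peaked.
Ballot type 2 (peak Plan F at position 1): ranking walks positions 1-2-3-4, expanding outward from the peak — single-peaked.
Ballot type 3 (peak Measure 4 at position 3): ranking walks positions 3-2-1-4, expanding outward from the peak — single-peaked.
Ballot type 4: ranking walks positions 4-2-1-3; Plan E is ranked above Measure 4 even though Measure 4 lies between Plan E and the peak Plan D on the axis — preferences dip and rise again. Not single-peaked.
Ballot type 5: ranking walks positions 4-2-3-1; Plan E is ranked above Measure 4 even though Measure 4 lies between Plan E and the peak Plan D on the axis — preferences dip and rise again. Not single-peaked.
Ballot type 6 (peak Plan E at position 2): ranking walks positions 2-3-4-1, expanding outward from the peak — single-peaked.
Ballot type 4 violates single-peakedness, so the profile is not single-peaked on this axis.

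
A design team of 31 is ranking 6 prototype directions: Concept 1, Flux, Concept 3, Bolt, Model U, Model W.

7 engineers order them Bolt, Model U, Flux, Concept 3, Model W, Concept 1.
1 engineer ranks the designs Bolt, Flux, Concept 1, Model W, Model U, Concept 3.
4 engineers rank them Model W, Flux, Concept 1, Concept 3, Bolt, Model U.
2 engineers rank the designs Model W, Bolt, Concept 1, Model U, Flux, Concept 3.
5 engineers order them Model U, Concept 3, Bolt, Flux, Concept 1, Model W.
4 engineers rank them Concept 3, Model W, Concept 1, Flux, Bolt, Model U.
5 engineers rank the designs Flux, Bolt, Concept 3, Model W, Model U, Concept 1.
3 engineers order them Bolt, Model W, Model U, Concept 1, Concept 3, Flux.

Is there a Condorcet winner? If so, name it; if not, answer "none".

Pairwise majorities:
Concept 1 vs Flux: 2+4+3 = 9 for Concept 1, 22 for Flux — Flux by 22–9.
Concept 1 vs Concept 3: 10 to 21, Concept 3.
Concept 1 vs Bolt: 8 to 23, Bolt.
Concept 1 vs Model U: Concept 1 is ranked higher on 1+4+2+4 = 11 ballots, Model U on 20. Model U wins 20–11.
Concept 1 vs Model W: Concept 1 preferred on 1+5 = 6 ballots; Model W wins 25–6.
Flux vs Concept 3: 19 to 12, Flux.
Flux vs Bolt: 4+4+5 = 13 for Flux, 18 for Bolt — Bolt by 18–13.
Flux vs Model U: 1+4+4+5 = 14 for Flux, 17 for Model U — Model U by 17–14.
Flux vs Model W: 7+1+5+5 = 18 for Flux, 13 for Model W — Flux by 18–13.
Concept 3 vs Bolt: 13 to 18, Bolt.
Concept 3 vs Model U: Concept 3 is ranked higher on 4+4+5 = 13 ballots, Model U on 18. Model U wins 18–13.
Concept 3 vs Model W: 7+5+4+5 = 21 for Concept 3, 10 for Model W — Concept 3 by 21–10.
Bolt vs Model U: 26 to 5, Bolt.
Bolt vs Model W: 21 to 10, Bolt.
Model U vs Model W: Model U is ranked higher on 7+5 = 12 ballots, Model W on 19. Model W wins 19–12.
Only Bolt has no losses; Bolt is the Condorcet winner.

Bolt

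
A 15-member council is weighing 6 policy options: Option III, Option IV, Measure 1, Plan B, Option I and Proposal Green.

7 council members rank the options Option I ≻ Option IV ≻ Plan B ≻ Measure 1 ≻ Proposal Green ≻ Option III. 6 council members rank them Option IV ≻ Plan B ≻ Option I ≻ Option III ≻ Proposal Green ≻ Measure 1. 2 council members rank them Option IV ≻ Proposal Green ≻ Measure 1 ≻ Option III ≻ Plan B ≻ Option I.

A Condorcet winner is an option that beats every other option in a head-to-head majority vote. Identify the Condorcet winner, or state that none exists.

Option IV

Check each pair by majority over 15 ballots:
Option III vs Option IV: Option III preferred on 0 ballots; Option IV wins 15–0.
Option III vs Measure 1: Measure 1 wins 9–6.
Option III vs Plan B: Option III is ranked higher on 2 ballots, Plan B on 13. Plan B wins 13–2.
Option III vs Option I: 2 to 13, Option I.
Option III vs Proposal Green: Option III is ranked higher on 6 ballots, Proposal Green on 9. Proposal Green wins 9–6.
Option IV vs Measure 1: 7+6+2 = 15 for Option IV, 0 for Measure 1 — Option IV by 15–0.
Option IV vs Plan B: Option IV wins 15–0.
Option IV vs Option I: Option IV preferred on 6+2 = 8 ballots; Option IV wins 8–7.
Option IV vs Proposal Green: Option IV wins 15–0.
Measure 1 vs Plan B: Measure 1 preferred on 2 ballots; Plan B wins 13–2.
Measure 1 vs Option I: 2 to 13, Option I.
Measure 1 vs Proposal Green: Proposal Green, 8–7.
Plan B vs Option I: 6+2 = 8 for Plan B, 7 for Option I — Plan B by 8–7.
Plan B–Proposal Green: Plan B 13–2.
Option I vs Proposal Green: Option I wins 13–2.
Only Option IV has no losses; Option IV is the Condorcet winner.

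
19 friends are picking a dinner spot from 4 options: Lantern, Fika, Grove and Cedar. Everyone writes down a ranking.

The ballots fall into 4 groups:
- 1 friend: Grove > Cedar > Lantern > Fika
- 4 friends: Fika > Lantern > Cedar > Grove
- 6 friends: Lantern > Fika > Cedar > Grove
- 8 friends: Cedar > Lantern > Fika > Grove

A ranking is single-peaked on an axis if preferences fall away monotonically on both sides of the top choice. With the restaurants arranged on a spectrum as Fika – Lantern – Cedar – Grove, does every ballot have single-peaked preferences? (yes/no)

Axis positions: Fika=1, Lantern=2, Cedar=3, Grove=4.
Group 1 (peak Grove at position 4): ranking walks positions 4-3-2-1, expanding outward from the peak — single-peaked.
Group 2 (peak Fika at position 1): ranking walks positions 1-2-3-4, expanding outward from the peak — single-peaked.
Group 3 (peak Lantern at position 2): ranking walks positions 2-1-3-4, expanding outward from the peak — single-peaked.
Group 4 (peak Cedar at position 3): ranking walks positions 3-2-1-4, expanding outward from the peak — single-peaked.
Every ranking is single-peaked on this axis.

yes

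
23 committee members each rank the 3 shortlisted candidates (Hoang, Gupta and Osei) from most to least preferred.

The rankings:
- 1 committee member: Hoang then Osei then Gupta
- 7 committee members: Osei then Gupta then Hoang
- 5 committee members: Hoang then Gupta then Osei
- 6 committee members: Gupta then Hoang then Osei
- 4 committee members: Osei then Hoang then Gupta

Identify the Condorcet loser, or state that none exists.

Pairwise majorities:
Hoang vs Gupta: Hoang preferred on 1+5+4 = 10 ballots; Gupta wins 13–10.
Hoang vs Osei: Hoang, 12–11.
Gupta vs Osei: Osei, 12–11.
No candidate is winless: Hoang beats Osei; Gupta beats Hoang; Osei beats Gupta. There is no Condorcet loser.

none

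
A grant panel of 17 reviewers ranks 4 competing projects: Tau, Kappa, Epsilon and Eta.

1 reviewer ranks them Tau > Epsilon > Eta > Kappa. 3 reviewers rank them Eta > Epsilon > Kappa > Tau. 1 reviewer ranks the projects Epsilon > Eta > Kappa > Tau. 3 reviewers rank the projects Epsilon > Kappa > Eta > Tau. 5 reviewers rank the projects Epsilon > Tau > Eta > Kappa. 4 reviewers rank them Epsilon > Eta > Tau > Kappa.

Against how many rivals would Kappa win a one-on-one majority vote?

0

Kappa against each rival (17 reviewers):
Kappa vs Tau: Tau wins 10–7.
Kappa vs Epsilon: Kappa preferred on 0 ballots; Epsilon wins 17–0.
Kappa–Eta: Eta 14–3.
Kappa beats no one; loses to Tau, Epsilon, Eta — 0 pairwise wins.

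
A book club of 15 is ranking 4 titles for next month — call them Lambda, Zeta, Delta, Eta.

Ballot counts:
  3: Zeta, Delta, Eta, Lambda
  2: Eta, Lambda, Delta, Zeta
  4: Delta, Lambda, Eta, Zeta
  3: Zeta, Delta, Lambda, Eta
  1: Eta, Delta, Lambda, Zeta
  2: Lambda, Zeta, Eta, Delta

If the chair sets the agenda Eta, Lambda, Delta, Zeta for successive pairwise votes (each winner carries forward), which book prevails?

Zeta

Round 1: Eta vs Lambda — 6–9, Lambda advances.
Round 2: Lambda vs Delta — 4–11, Delta advances.
Round 3: Delta vs Zeta — 7–8, Zeta advances.
Zeta survives the agenda.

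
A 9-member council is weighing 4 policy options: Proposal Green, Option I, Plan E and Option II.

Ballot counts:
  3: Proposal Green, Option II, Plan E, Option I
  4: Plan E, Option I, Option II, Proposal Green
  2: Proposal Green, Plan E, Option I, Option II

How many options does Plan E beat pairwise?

2

Plan E against each rival (9 council members):
Plan E vs Proposal Green: Proposal Green, 5–4.
Plan E vs Option I: Plan E is ranked higher on 3+4+2 = 9 ballots, Option I on 0. Plan E wins 9–0.
Plan E–Option II: Plan E 6–3.
Plan E beats Option I, Option II; loses to Proposal Green — 2 pairwise wins.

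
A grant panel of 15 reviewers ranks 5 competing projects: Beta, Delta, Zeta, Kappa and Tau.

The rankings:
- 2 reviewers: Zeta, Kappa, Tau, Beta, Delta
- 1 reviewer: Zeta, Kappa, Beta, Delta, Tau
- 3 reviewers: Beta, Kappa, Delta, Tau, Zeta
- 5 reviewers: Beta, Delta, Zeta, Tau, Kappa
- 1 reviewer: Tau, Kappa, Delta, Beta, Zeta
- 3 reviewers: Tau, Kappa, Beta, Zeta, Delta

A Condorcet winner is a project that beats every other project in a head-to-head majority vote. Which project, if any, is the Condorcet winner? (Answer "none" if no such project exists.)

Beta

Head-to-head results (15 reviewers):
Beta vs Delta: 14 to 1, Beta.
Beta vs Zeta: Beta preferred on 3+5+1+3 = 12 ballots; Beta wins 12–3.
Beta vs Kappa: Beta wins 8–7.
Beta–Tau: Beta 9–6.
Delta vs Zeta: Delta is ranked higher on 3+5+1 = 9 ballots, Zeta on 6. Delta wins 9–6.
Delta vs Kappa: 5 to 10, Kappa.
Delta vs Tau: 1+3+5 = 9 for Delta, 6 for Tau — Delta by 9–6.
Zeta–Kappa: Zeta 8–7.
Zeta vs Tau: 8 to 7, Zeta.
Kappa vs Tau: Tau wins 9–6.
Beta beats each of Delta, Zeta, Kappa, Tau — Beta is the Condorcet winner.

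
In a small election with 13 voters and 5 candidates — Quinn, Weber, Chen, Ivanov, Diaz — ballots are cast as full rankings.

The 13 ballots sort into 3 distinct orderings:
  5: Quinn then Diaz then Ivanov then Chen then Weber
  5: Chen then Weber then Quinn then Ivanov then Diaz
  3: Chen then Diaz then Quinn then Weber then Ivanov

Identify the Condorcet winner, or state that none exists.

Chen

Check each pair by majority over 13 ballots:
Quinn vs Weber: Quinn is ranked higher on 5+3 = 8 ballots, Weber on 5. Quinn wins 8–5.
Quinn vs Chen: Quinn preferred on 5 ballots; Chen wins 8–5.
Quinn vs Ivanov: 5+5+3 = 13 for Quinn, 0 for Ivanov — Quinn by 13–0.
Quinn vs Diaz: 5+5 = 10 for Quinn, 3 for Diaz — Quinn by 10–3.
Weber vs Chen: 0 for Weber, 13 for Chen — Chen by 13–0.
Weber vs Ivanov: Weber is ranked higher on 5+3 = 8 ballots, Ivanov on 5. Weber wins 8–5.
Weber vs Diaz: 5 to 8, Diaz.
Chen vs Ivanov: 5+3 = 8 for Chen, 5 for Ivanov — Chen by 8–5.
Chen vs Diaz: 5+3 = 8 for Chen, 5 for Diaz — Chen by 8–5.
Ivanov vs Diaz: Ivanov is ranked higher on 5 ballots, Diaz on 8. Diaz wins 8–5.
Chen wins every pairwise contest, so Chen is the Condorcet winner.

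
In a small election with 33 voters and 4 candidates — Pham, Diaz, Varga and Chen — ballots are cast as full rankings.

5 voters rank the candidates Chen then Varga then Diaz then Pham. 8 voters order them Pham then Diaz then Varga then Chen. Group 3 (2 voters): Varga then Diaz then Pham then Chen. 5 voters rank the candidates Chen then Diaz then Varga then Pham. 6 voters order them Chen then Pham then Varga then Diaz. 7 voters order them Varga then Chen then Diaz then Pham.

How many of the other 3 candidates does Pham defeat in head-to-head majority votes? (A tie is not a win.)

0

Pham against each rival (33 voters):
Pham vs Diaz: Diaz wins 19–14.
Pham vs Varga: Varga, 19–14.
Pham vs Chen: Chen wins 23–10.
Pham beats no one; loses to Diaz, Varga, Chen — 0 pairwise wins.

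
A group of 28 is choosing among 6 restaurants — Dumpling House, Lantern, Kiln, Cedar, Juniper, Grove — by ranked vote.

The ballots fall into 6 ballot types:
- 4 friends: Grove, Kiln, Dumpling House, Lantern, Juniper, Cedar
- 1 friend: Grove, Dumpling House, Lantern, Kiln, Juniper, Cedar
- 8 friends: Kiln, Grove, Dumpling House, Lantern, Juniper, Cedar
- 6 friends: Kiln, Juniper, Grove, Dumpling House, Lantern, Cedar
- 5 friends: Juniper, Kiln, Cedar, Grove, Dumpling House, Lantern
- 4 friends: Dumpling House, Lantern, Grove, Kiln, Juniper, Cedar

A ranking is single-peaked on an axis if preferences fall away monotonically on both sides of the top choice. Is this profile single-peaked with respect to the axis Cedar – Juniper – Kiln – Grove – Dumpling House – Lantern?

yes

Axis positions: Cedar=1, Juniper=2, Kiln=3, Grove=4, Dumpling House=5, Lantern=6.
Ballot type 1 (peak Grove at position 4): ranking walks positions 4-3-5-6-2-1, expanding outward from the peak — single-peaked.
Ballot type 2 (peak Grove at position 4): ranking walks positions 4-5-6-3-2-1, expanding outward from the peak — single-peaked.
Ballot type 3 (peak Kiln at position 3): ranking walks positions 3-4-5-6-2-1, expanding outward from the peak — single-peaked.
Ballot type 4 (peak Kiln at position 3): ranking walks positions 3-2-4-5-6-1, expanding outward from the peak — single-peaked.
Ballot type 5 (peak Juniper at position 2): ranking walks positions 2-3-1-4-5-6, expanding outward from the peak — single-peaked.
Ballot type 6 (peak Dumpling House at position 5): ranking walks positions 5-6-4-3-2-1, expanding outward from the peak — single-peaked.
Every ranking is single-peaked on this axis.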